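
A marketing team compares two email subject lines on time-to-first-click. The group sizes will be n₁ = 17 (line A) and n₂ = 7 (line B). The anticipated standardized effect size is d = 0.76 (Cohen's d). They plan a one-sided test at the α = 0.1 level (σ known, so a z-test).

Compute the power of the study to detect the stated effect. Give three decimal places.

Power ≈ 0.659

Noncentrality parameter: δ = d / √(1/n₁ + 1/n₂) = 0.76 / √(1/17 + 1/7) = 1.6923
One-sided α = 0.1 → critical value z_{0.1} = 1.282.
Power = P(Z > 1.282 − δ) = Φ(0.411) = 0.6594.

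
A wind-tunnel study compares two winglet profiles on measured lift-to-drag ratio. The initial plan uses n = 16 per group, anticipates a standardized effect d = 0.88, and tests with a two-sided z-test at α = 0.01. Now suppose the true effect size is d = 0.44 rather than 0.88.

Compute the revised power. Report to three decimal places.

Power ≈ 0.092

With d = 0.44: δ = d·√(n/2) = 0.44 × √(16/2) = 1.2445. Critical value z_{0.005} = 2.576.
Revised power = Φ(δ − 2.576) + Φ(−δ − 2.576) = Φ(-1.331) + Φ(-3.820) = 0.0915 + 0.0001 = 0.0916.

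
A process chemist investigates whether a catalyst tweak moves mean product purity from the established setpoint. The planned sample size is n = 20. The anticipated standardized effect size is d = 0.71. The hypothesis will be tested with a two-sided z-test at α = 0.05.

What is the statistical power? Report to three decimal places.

Power ≈ 0.888

Noncentrality parameter: δ = d·√n = 0.71 × √20 = 3.1752
Critical value for a two-sided test at α = 0.05: z_{α/2} = 1.960.
Power = Φ(δ − 1.960) + Φ(−δ − 1.960) = Φ(1.215) + Φ(-5.135) = 0.8879 + 0.0000 = 0.8879.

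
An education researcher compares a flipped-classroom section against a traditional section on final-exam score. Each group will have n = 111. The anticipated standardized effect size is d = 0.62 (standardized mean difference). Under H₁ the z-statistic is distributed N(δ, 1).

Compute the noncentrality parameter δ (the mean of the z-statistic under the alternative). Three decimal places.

The noncentrality parameter scales effect size by the design's sample-size factor: δ = d·√(n/2) = 0.62 × √(111/2) = 4.6189

δ ≈ 4.619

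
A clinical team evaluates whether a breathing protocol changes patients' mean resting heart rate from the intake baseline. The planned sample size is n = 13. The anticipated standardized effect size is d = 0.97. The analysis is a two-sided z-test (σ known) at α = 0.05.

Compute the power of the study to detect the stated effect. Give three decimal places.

Power ≈ 0.938

Noncentrality parameter: δ = d·√n = 0.97 × √13 = 3.4974
Two-sided α = 0.05 → critical value z_{0.025} = 1.960.
Power = Φ(δ − 1.960) + Φ(−δ − 1.960) = Φ(1.537) + Φ(-5.457) = 0.9379 + 0.0000 = 0.9379.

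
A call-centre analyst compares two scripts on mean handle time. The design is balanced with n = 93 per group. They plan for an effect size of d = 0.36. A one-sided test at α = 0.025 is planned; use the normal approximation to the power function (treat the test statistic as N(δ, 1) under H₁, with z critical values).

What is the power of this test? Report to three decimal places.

Noncentrality parameter: δ = d·√(n/2) = 0.36 × √(93/2) = 2.4549
Critical value for a one-sided test at α = 0.025: z_α = 1.960.
Power = P(Z > 1.960 − δ) = Φ(0.495) = 0.6897.

Power ≈ 0.690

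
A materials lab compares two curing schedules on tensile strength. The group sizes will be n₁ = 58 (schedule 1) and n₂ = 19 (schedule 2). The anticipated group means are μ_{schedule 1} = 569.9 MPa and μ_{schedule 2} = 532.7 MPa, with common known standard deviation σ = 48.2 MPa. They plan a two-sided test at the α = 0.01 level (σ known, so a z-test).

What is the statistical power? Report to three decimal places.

Standardized effect: d = |μ_{schedule 1} − μ_{schedule 2}| / σ = |569.9 − 532.7| / 48.2 = 0.7718
Noncentrality parameter: δ = d / √(1/n₁ + 1/n₂) = 0.7718 / √(1/58 + 1/19) = 2.9197
Two-sided α = 0.01 → critical value z_{0.005} = 2.576.
Power = Φ(δ − 2.576) + Φ(−δ − 2.576) = Φ(0.344) + Φ(-5.496) = 0.6345 + 0.0000 = 0.6345.

Power ≈ 0.635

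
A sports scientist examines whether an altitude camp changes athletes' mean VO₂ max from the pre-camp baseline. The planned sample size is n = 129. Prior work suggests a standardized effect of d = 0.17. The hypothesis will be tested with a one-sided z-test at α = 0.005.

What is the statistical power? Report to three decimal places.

Noncentrality parameter: δ = d·√n = 0.17 × √129 = 1.9308
One-sided α = 0.005 → critical value z_{0.005} = 2.576.
Power = Φ(δ − 2.576) = Φ(-0.645) = 0.2595.

Power ≈ 0.259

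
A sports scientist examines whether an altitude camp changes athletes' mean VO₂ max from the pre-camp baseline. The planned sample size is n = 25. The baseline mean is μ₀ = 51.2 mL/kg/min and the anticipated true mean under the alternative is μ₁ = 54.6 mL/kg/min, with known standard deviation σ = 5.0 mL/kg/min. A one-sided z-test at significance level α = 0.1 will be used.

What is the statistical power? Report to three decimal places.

Power ≈ 0.983

Standardized effect: d = |μ₁ − μ₀| / σ = |54.6 − 51.2| / 5.0 = 0.6800
Noncentrality parameter: δ = d·√n = 0.6800 × √25 = 3.4000
One-sided α = 0.1 → critical value z_{0.1} = 1.282.
Power = P(Z > 1.282 − δ) = Φ(2.118) = 0.9829.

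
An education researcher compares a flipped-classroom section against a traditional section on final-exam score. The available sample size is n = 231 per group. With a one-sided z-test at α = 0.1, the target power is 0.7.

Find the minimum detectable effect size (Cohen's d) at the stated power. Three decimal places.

d ≈ 0.168

Need Φ(δ − 1.282) = 0.7, so δ = 1.282 + 0.524 = 1.806.
δ = d·√(n/2) ⇒ d = δ/√(n/2) = 1.806/√(231/2) = 0.1680.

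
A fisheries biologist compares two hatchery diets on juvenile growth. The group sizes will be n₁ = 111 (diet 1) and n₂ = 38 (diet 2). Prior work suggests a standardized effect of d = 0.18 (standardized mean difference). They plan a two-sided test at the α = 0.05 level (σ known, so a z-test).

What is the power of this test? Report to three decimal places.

Noncentrality parameter: δ = d / √(1/n₁ + 1/n₂) = 0.18 / √(1/111 + 1/38) = 0.9577
Two-sided α = 0.05 → critical value z_{0.025} = 1.960.
Power = Φ(δ − 1.960) + Φ(−δ − 1.960) = Φ(-1.002) + Φ(-2.918) = 0.1581 + 0.0018 = 0.1599.

Power ≈ 0.160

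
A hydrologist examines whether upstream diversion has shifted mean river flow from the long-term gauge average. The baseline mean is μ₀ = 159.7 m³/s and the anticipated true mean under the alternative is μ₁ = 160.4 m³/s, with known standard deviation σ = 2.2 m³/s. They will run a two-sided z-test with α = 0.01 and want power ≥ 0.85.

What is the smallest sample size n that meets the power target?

n = 129

Standardized effect: d = |μ₁ − μ₀| / σ = |160.4 − 159.7| / 2.2 = 0.3182
Set Φ(δ − 2.576) = 0.85; then δ − 2.576 = Φ⁻¹(0.85) = 1.036, giving δ = 3.612.
(The Φ(−δ − z_{α/2}) term is vanishingly small for δ > 0 and is dropped in the standard sample-size formula.)
δ = d·√n ⇒ n = (δ/d)² = (3.612 / 0.3182)² = 128.89.
Round up to the next whole unit.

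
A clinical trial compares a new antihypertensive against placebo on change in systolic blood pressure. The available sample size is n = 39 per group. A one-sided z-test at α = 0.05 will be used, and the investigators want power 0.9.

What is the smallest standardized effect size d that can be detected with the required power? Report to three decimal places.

Required noncentrality: δ = z_{0.05} + z_{0.10} = 1.645 + 1.282 = 2.926.
δ = d·√(n/2) ⇒ d = δ/√(n/2) = 2.926/√(39/2) = 0.6627.

d ≈ 0.663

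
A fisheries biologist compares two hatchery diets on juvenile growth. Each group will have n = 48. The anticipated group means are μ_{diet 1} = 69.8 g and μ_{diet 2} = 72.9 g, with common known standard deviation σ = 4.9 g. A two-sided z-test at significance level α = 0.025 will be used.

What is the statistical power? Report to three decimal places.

Standardized effect: d = |μ_{diet 1} − μ_{diet 2}| / σ = |69.8 − 72.9| / 4.9 = 0.6327
Noncentrality parameter: δ = d·√(n/2) = 0.6327 × √(48/2) = 3.0994
Two-sided α = 0.025 → critical value z_{0.0125} = 2.241.
Power = Φ(δ − 2.241) + Φ(−δ − 2.241) = Φ(0.858) + Φ(-5.341) = 0.8045 + 0.0000 = 0.8045.

Power ≈ 0.805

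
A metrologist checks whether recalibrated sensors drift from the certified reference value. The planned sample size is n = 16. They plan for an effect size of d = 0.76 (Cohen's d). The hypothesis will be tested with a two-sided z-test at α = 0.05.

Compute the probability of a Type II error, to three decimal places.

Noncentrality parameter: δ = d·√n = 0.76 × √16 = 3.0400
Critical value for a two-sided test at α = 0.05: z_{α/2} = 1.960.
Power = Φ(δ − 1.960) + Φ(−δ − 1.960) = Φ(1.080) + Φ(-5.000) = 0.8599 + 0.0000 = 0.8599.
Type II error: β = 1 − power = 1 − 0.8599 = 0.1401.

β ≈ 0.140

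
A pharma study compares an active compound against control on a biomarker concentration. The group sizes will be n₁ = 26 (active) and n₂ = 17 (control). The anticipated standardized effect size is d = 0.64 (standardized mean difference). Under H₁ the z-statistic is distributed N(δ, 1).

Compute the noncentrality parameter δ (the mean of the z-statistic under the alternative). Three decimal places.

δ ≈ 2.052

The noncentrality parameter scales effect size by the design's sample-size factor: δ = d / √(1/n₁ + 1/n₂) = 0.64 / √(1/26 + 1/17) = 2.0519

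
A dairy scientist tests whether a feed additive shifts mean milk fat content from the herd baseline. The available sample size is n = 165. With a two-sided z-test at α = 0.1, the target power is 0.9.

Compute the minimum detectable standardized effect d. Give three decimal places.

Need Φ(δ − 1.645) = 0.9, so δ = 1.645 + 1.282 = 2.926.
(Lower-tail contribution to power is negligible for δ > 0.)
δ = d·√n ⇒ d = δ/√n = 2.926/√165 = 0.2278.

d ≈ 0.228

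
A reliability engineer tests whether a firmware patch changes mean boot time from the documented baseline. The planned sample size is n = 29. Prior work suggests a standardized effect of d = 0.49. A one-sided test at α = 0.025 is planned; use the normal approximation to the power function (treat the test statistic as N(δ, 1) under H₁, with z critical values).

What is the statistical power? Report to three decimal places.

Power ≈ 0.751

Noncentrality parameter: δ = d·√n = 0.49 × √29 = 2.6387
Critical value for a one-sided test at α = 0.025: z_α = 1.960.
Power = Φ(δ − 1.960) = Φ(0.679) = 0.7514.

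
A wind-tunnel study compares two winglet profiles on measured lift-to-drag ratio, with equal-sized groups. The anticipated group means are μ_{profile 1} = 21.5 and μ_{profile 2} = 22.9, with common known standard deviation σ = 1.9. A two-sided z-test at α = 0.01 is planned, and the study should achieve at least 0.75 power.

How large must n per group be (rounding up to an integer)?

Standardized effect: d = |μ_{profile 1} − μ_{profile 2}| / σ = |21.5 − 22.9| / 1.9 = 0.7368
Set Φ(δ − 2.576) = 0.75; then δ − 2.576 = Φ⁻¹(0.75) = 0.674, giving δ = 3.250.
(Ignoring the negligible lower-tail rejection probability gives the usual closed-form inversion.)
δ = d·√(n/2) ⇒ n = 2(δ/d)² = 2 × (3.250 / 0.7368)² = 38.92.
Round up to the next whole unit.

n = 39 per group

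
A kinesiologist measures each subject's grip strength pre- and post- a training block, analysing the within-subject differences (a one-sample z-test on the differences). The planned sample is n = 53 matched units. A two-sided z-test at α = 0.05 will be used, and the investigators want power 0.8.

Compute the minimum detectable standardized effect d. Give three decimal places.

Required noncentrality: δ = z_{0.025} + z_{0.20} = 1.960 + 0.842 = 2.802.
(Lower-tail contribution to power is negligible for δ > 0.)
δ = d·√n ⇒ d = δ/√n = 2.802/√53 = 0.3848.

d ≈ 0.385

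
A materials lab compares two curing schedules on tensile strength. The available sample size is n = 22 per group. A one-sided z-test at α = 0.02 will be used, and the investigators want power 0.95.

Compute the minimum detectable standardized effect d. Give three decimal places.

d ≈ 1.115

Required noncentrality: δ = z_{0.02} + z_{0.05} = 2.054 + 1.645 = 3.699.
δ = d·√(n/2) ⇒ d = δ/√(n/2) = 3.699/√(22/2) = 1.1152.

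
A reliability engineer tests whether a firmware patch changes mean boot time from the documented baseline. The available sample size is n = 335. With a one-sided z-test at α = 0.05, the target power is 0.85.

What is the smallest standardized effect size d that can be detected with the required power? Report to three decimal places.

Need Φ(δ − 1.645) = 0.85, so δ = 1.645 + 1.036 = 2.681.
δ = d·√n ⇒ d = δ/√n = 2.681/√335 = 0.1465.

d ≈ 0.146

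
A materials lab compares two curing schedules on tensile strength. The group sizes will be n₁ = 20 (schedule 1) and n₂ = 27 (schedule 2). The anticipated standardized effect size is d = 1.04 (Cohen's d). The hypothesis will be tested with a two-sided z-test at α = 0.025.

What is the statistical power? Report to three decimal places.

Power ≈ 0.900

Noncentrality parameter: δ = d / √(1/n₁ + 1/n₂) = 1.04 / √(1/20 + 1/27) = 3.5252
Critical value for a two-sided test at α = 0.025: z_{α/2} = 2.241.
Power = Φ(δ − 2.241) + Φ(−δ − 2.241) = Φ(1.284) + Φ(-5.767) = 0.9004 + 0.0000 = 0.9004.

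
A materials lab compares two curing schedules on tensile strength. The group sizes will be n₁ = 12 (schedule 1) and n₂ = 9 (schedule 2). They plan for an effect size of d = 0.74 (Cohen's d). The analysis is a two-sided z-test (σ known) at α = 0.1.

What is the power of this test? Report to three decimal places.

Power ≈ 0.514

Noncentrality parameter: δ = d / √(1/n₁ + 1/n₂) = 0.74 / √(1/12 + 1/9) = 1.6782
Critical value for a two-sided test at α = 0.1: z_{α/2} = 1.645.
Power = Φ(δ − 1.645) + Φ(−δ − 1.645) = Φ(0.033) + Φ(-3.323) = 0.5133 + 0.0004 = 0.5137.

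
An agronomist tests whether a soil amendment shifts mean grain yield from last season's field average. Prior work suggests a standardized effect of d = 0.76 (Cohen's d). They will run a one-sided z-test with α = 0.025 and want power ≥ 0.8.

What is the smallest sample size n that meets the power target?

n = 14

For power 0.8 need Φ(δ − z_{0.025}) = 0.8, so δ = z_{0.025} + z_{0.20} = 1.960 + 0.842 = 2.802.
δ = d·√n ⇒ n = (δ/d)² = (2.802 / 0.76)² = 13.59.
Rounding up, n = 14.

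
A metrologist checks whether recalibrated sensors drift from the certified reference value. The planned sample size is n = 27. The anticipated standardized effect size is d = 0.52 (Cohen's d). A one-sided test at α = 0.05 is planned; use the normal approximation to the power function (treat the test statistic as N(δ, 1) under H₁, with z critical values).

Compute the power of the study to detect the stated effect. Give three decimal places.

Power ≈ 0.855

Noncentrality parameter: δ = d·√n = 0.52 × √27 = 2.7020
Critical value for a one-sided test at α = 0.05: z_α = 1.645.
Power = Φ(δ − 1.645) = Φ(1.057) = 0.8548.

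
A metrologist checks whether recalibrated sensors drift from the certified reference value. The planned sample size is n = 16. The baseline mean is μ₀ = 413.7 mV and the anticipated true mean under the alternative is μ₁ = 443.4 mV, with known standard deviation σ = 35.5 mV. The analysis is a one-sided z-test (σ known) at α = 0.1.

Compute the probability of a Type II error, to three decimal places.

β ≈ 0.019

Standardized effect: d = |μ₁ − μ₀| / σ = |443.4 − 413.7| / 35.5 = 0.8366
Noncentrality parameter: δ = d·√n = 0.8366 × √16 = 3.3465
One-sided α = 0.1 → critical value z_{0.1} = 1.282.
Power = P(Z > 1.282 − δ) = Φ(2.065) = 0.9805.
Type II error: β = 1 − power = 1 − 0.9805 = 0.0195.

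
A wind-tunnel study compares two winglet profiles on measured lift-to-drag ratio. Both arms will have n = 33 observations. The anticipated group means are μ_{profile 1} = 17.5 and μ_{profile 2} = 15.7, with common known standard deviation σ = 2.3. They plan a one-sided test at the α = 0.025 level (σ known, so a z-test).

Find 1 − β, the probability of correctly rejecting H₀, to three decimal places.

Power ≈ 0.889

Standardized effect: d = |μ_{profile 1} − μ_{profile 2}| / σ = |17.5 − 15.7| / 2.3 = 0.7826
Noncentrality parameter: δ = d·√(n/2) = 0.7826 × √(33/2) = 3.1790
Critical value for a one-sided test at α = 0.025: z_α = 1.960.
Power = P(Z > 1.960 − δ) = Φ(1.219) = 0.8886.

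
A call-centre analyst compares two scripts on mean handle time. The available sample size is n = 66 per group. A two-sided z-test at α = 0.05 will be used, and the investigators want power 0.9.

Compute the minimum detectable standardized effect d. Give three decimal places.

Required noncentrality: δ = z_{0.025} + z_{0.10} = 1.960 + 1.282 = 3.242.
(Lower-tail contribution to power is negligible for δ > 0.)
δ = d·√(n/2) ⇒ d = δ/√(n/2) = 3.242/√(66/2) = 0.5643.

d ≈ 0.564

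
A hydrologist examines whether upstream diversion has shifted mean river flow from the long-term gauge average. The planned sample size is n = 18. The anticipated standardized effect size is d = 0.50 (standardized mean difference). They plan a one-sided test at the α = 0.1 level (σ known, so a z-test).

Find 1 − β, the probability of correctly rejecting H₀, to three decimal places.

Noncentrality parameter: δ = d·√n = 0.50 × √18 = 2.1213
One-sided α = 0.1 → critical value z_{0.1} = 1.282.
Power = Φ(δ − 1.282) = Φ(0.840) = 0.7995.

Power ≈ 0.799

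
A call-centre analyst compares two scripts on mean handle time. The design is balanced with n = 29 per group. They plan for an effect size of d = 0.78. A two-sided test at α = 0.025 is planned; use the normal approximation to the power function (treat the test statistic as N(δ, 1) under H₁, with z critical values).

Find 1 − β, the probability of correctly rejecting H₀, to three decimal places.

Power ≈ 0.767

Noncentrality parameter: δ = d·√(n/2) = 0.78 × √(29/2) = 2.9702
Two-sided α = 0.025 → critical value z_{0.0125} = 2.241.
Power = Φ(δ − 2.241) + Φ(−δ − 2.241) = Φ(0.729) + Φ(-5.212) = 0.7669 + 0.0000 = 0.7669.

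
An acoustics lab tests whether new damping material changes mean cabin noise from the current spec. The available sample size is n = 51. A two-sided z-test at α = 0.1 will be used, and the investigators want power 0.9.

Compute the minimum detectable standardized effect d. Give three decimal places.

d ≈ 0.410

Required noncentrality: δ = z_{0.05} + z_{0.10} = 1.645 + 1.282 = 2.926.
(Lower-tail contribution to power is negligible for δ > 0.)
δ = d·√n ⇒ d = δ/√n = 2.926/√51 = 0.4098.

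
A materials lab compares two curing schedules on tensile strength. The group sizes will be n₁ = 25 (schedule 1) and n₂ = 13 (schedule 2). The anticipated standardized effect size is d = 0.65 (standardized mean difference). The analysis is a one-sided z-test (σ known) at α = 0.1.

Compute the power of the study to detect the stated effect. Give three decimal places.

Power ≈ 0.732

Noncentrality parameter: δ = d / √(1/n₁ + 1/n₂) = 0.65 / √(1/25 + 1/13) = 1.9009
Critical value for a one-sided test at α = 0.1: z_α = 1.282.
Power = Φ(δ − 1.282) = Φ(0.619) = 0.7322.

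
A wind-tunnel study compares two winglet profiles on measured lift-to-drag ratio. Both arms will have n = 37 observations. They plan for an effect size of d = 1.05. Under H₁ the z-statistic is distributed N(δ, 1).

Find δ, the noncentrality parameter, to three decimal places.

δ = d·√(n/2) = 1.05 × √(37/2) = 4.5162

δ ≈ 4.516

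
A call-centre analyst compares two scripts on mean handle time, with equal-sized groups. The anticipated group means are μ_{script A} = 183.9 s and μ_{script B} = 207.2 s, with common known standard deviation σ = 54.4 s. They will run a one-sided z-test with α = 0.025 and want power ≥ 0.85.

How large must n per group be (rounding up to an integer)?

n = 98 per group

Standardized effect: d = |μ_{script A} − μ_{script B}| / σ = |183.9 − 207.2| / 54.4 = 0.4283
For power 0.85 need Φ(δ − z_{0.025}) = 0.85, so δ = z_{0.025} + z_{0.15} = 1.960 + 1.036 = 2.996.
δ = d·√(n/2) ⇒ n = 2(δ/d)² = 2 × (2.996 / 0.4283)² = 97.88.
Rounding up, n = 98 per group.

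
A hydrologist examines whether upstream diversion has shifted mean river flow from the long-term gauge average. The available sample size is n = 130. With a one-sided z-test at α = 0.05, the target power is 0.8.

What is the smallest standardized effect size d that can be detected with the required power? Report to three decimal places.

Required noncentrality: δ = z_{0.05} + z_{0.20} = 1.645 + 0.842 = 2.486.
δ = d·√n ⇒ d = δ/√n = 2.486/√130 = 0.2181.

d ≈ 0.218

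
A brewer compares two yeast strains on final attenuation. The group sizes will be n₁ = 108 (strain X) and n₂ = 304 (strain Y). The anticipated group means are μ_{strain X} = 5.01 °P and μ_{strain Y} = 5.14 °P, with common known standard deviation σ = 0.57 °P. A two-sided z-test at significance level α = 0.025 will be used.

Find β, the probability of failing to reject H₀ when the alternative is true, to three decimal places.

Standardized effect: d = |μ_{strain X} − μ_{strain Y}| / σ = |5.01 − 5.14| / 0.57 = 0.2281
Noncentrality parameter: δ = d / √(1/n₁ + 1/n₂) = 0.2281 / √(1/108 + 1/304) = 2.0360
Critical value for a two-sided test at α = 0.025: z_{α/2} = 2.241.
Power = Φ(δ − 2.241) + Φ(−δ − 2.241) = Φ(-0.205) + Φ(-4.277) = 0.4186 + 0.0000 = 0.4186.
Type II error: β = 1 − power = 1 − 0.4186 = 0.5814.

β ≈ 0.581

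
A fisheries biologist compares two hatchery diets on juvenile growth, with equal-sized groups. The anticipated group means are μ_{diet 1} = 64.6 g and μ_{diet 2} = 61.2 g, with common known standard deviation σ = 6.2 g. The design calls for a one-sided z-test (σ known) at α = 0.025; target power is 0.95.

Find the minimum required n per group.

Standardized effect: d = |μ_{diet 1} − μ_{diet 2}| / σ = |64.6 − 61.2| / 6.2 = 0.5484
Set Φ(δ − 1.960) = 0.95; then δ − 1.960 = Φ⁻¹(0.95) = 1.645, giving δ = 3.605.
δ = d·√(n/2) ⇒ n = 2(δ/d)² = 2 × (3.605 / 0.5484)² = 86.42.
Round up to the next whole unit.

n = 87 per group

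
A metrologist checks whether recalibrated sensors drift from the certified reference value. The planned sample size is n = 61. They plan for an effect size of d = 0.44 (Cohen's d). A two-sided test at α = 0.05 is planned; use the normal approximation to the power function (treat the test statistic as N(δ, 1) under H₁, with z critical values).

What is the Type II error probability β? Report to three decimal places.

Noncentrality parameter: δ = d·√n = 0.44 × √61 = 3.4365
Two-sided α = 0.05 → critical value z_{0.025} = 1.960.
Power = Φ(δ − 1.960) + Φ(−δ − 1.960) = Φ(1.477) + Φ(-5.396) = 0.9301 + 0.0000 = 0.9301.
Type II error: β = 1 − power = 1 − 0.9301 = 0.0699.

β ≈ 0.070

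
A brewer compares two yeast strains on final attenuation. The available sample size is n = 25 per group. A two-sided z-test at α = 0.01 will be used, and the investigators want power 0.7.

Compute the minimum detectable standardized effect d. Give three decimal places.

Required noncentrality: δ = z_{0.005} + z_{0.30} = 2.576 + 0.524 = 3.100.
(Lower-tail contribution to power is negligible for δ > 0.)
δ = d·√(n/2) ⇒ d = δ/√(n/2) = 3.100/√(25/2) = 0.8769.

d ≈ 0.877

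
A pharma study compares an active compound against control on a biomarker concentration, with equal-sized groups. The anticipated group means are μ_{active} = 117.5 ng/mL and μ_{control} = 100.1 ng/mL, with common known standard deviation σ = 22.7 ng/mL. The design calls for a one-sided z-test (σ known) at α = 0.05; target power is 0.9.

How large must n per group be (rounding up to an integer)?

n = 30 per group

Standardized effect: d = |μ_{active} − μ_{control}| / σ = |117.5 − 100.1| / 22.7 = 0.7665
Set Φ(δ − 1.645) = 0.9; then δ − 1.645 = Φ⁻¹(0.9) = 1.282, giving δ = 2.926.
δ = d·√(n/2) ⇒ n = 2(δ/d)² = 2 × (2.926 / 0.7665)² = 29.15.
Rounding up, n = 30 per group.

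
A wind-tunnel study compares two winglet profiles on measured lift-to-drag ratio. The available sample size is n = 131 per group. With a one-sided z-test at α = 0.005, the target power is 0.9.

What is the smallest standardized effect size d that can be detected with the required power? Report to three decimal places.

d ≈ 0.477

Required noncentrality: δ = z_{0.005} + z_{0.10} = 2.576 + 1.282 = 3.857.
δ = d·√(n/2) ⇒ d = δ/√(n/2) = 3.857/√(131/2) = 0.4766.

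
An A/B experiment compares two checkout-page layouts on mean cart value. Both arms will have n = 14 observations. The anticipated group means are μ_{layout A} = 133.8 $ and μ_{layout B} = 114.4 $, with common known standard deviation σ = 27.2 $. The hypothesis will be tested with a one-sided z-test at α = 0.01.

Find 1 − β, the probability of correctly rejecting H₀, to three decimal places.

Standardized effect: d = |μ_{layout A} − μ_{layout B}| / σ = |133.8 − 114.4| / 27.2 = 0.7132
Noncentrality parameter: δ = d·√(n/2) = 0.7132 × √(14/2) = 1.8870
Critical value for a one-sided test at α = 0.01: z_α = 2.326.
Power = P(Z > 2.326 − δ) = Φ(-0.439) = 0.3302.

Power ≈ 0.330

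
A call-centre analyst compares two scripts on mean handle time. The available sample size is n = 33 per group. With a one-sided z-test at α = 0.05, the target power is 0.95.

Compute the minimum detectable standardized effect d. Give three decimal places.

Need Φ(δ − 1.645) = 0.95, so δ = 1.645 + 1.645 = 3.290.
δ = d·√(n/2) ⇒ d = δ/√(n/2) = 3.290/√(33/2) = 0.8099.

d ≈ 0.810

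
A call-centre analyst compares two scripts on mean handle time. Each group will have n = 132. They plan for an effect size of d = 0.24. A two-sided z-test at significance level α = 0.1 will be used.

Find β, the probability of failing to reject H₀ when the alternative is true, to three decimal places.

β ≈ 0.380

Noncentrality parameter: δ = d·√(n/2) = 0.24 × √(132/2) = 1.9498
Critical value for a two-sided test at α = 0.1: z_{α/2} = 1.645.
Power = Φ(δ − 1.645) + Φ(−δ − 1.645) = Φ(0.305) + Φ(-3.595) = 0.6198 + 0.0002 = 0.6199.
Type II error: β = 1 − power = 1 − 0.6199 = 0.3801.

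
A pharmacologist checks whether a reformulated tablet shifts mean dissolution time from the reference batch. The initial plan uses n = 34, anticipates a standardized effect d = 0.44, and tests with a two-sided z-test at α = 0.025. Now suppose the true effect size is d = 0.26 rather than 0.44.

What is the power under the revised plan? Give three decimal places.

Power ≈ 0.234

With d = 0.26: δ = d·√n = 0.26 × √34 = 1.5160. Critical value z_{0.0125} = 2.241.
Revised power = Φ(δ − 2.241) + Φ(−δ − 2.241) = Φ(-0.725) + Φ(-3.757) = 0.2341 + 0.0001 = 0.2342.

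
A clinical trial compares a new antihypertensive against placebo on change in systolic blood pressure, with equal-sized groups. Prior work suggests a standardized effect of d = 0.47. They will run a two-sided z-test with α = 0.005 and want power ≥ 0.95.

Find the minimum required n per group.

For power 0.95 need Φ(δ − z_{0.0025}) = 0.95, so δ = z_{0.0025} + z_{0.05} = 2.807 + 1.645 = 4.452.
(The Φ(−δ − z_{α/2}) term is vanishingly small for δ > 0 and is dropped in the standard sample-size formula.)
δ = d·√(n/2) ⇒ n = 2(δ/d)² = 2 × (4.452 / 0.47)² = 179.44.
Rounding up, n = 180 per group.

n = 180 per group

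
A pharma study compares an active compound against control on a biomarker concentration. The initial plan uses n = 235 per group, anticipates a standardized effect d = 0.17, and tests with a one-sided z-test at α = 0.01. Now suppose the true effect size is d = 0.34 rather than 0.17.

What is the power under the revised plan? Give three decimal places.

Power ≈ 0.913

With d = 0.34: δ = d·√(n/2) = 0.34 × √(235/2) = 3.6855. Critical value z_{0.01} = 2.326.
Revised power = Φ(δ − 2.326) = Φ(1.359) = 0.9130.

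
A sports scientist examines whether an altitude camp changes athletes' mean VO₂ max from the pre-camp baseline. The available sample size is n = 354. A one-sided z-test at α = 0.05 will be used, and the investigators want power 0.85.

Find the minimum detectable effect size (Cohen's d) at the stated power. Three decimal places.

Need Φ(δ − 1.645) = 0.85, so δ = 1.645 + 1.036 = 2.681.
δ = d·√n ⇒ d = δ/√n = 2.681/√354 = 0.1425.

d ≈ 0.143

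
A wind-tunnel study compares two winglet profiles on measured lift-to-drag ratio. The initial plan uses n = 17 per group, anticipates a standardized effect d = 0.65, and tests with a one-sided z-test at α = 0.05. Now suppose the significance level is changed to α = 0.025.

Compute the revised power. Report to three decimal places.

δ = d·√(n/2) = 0.65 × √(17/2) = 1.8951 (unchanged). New critical value: z_{0.025} = 1.960.
Revised power = P(Z > 1.960 − δ) = Φ(-0.065) = 0.4741.

Power ≈ 0.474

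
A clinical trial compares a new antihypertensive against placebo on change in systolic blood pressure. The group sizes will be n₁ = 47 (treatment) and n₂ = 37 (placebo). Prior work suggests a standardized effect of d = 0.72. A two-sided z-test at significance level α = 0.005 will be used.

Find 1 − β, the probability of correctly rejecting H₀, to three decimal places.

Noncentrality parameter: δ = d / √(1/n₁ + 1/n₂) = 0.72 / √(1/47 + 1/37) = 3.2760
Critical value for a two-sided test at α = 0.005: z_{α/2} = 2.807.
Power = Φ(δ − 2.807) + Φ(−δ − 2.807) = Φ(0.469) + Φ(-6.083) = 0.6804 + 0.0000 = 0.6804.

Power ≈ 0.680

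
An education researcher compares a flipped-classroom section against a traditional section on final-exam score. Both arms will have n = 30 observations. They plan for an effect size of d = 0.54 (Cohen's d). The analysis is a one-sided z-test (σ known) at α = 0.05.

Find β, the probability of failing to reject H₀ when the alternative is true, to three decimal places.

β ≈ 0.328

Noncentrality parameter: δ = d·√(n/2) = 0.54 × √(30/2) = 2.0914
One-sided α = 0.05 → critical value z_{0.05} = 1.645.
Power = P(Z > 1.645 − δ) = Φ(0.447) = 0.6724.
Type II error: β = 1 − power = 1 − 0.6724 = 0.3276.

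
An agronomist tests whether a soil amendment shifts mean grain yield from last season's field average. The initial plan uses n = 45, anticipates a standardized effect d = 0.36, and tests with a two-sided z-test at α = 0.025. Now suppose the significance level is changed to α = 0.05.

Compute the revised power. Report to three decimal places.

δ = d·√n = 0.36 × √45 = 2.4150 (unchanged). New critical value: z_{0.025} = 1.960.
Revised power = Φ(δ − 1.960) + Φ(−δ − 1.960) = Φ(0.455) + Φ(-4.375) = 0.6754 + 0.0000 = 0.6754.

Power ≈ 0.675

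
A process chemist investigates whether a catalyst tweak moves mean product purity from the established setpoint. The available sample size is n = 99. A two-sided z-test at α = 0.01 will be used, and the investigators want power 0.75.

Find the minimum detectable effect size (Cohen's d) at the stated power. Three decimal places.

d ≈ 0.327

Need Φ(δ − 2.576) = 0.75, so δ = 2.576 + 0.674 = 3.250.
(Lower-tail contribution to power is negligible for δ > 0.)
δ = d·√n ⇒ d = δ/√n = 3.250/√99 = 0.3267.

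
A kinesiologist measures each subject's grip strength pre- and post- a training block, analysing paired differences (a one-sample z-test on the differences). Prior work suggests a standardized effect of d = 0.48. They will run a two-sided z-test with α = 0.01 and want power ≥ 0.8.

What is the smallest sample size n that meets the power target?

n = 51

For power 0.8 need Φ(δ − z_{0.005}) = 0.8, so δ = z_{0.005} + z_{0.20} = 2.576 + 0.842 = 3.417.
(Ignoring the negligible lower-tail rejection probability gives the usual closed-form inversion.)
δ = d·√n ⇒ n = (δ/d)² = (3.417 / 0.48)² = 50.69.
Round up to the next whole unit.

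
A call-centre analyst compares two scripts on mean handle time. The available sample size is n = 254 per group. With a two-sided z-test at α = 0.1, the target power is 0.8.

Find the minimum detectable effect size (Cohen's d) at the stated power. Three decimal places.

d ≈ 0.221

Required noncentrality: δ = z_{0.05} + z_{0.20} = 1.645 + 0.842 = 2.486.
(The second rejection-region term Φ(−δ − z_{α/2}) is negligible and dropped.)
δ = d·√(n/2) ⇒ d = δ/√(n/2) = 2.486/√(254/2) = 0.2206.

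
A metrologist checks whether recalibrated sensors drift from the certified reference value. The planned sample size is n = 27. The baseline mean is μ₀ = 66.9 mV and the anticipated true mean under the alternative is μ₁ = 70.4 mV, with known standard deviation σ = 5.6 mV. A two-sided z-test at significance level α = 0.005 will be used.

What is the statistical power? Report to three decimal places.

Standardized effect: d = |μ₁ − μ₀| / σ = |70.4 − 66.9| / 5.6 = 0.6250
Noncentrality parameter: δ = d·√n = 0.6250 × √27 = 3.2476
Two-sided α = 0.005 → critical value z_{0.0025} = 2.807.
Power = Φ(δ − 2.807) + Φ(−δ − 2.807) = Φ(0.441) + Φ(-6.055) = 0.6702 + 0.0000 = 0.6702.

Power ≈ 0.670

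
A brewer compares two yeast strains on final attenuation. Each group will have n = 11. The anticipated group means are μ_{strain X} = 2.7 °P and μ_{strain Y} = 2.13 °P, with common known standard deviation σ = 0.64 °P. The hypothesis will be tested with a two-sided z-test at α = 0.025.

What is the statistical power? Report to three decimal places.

Power ≈ 0.439

Standardized effect: d = |μ_{strain X} − μ_{strain Y}| / σ = |2.7 − 2.13| / 0.64 = 0.8906
Noncentrality parameter: δ = d·√(n/2) = 0.8906 × √(11/2) = 2.0887
Two-sided α = 0.025 → critical value z_{0.0125} = 2.241.
Power = Φ(δ − 2.241) + Φ(−δ − 2.241) = Φ(-0.153) + Φ(-4.330) = 0.4393 + 0.0000 = 0.4393.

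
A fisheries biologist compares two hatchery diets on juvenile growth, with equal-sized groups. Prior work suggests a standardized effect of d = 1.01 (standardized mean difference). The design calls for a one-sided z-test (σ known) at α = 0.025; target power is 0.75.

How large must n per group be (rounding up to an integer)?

n = 14 per group

Set Φ(δ − 1.960) = 0.75; then δ − 1.960 = Φ⁻¹(0.75) = 0.674, giving δ = 2.634.
δ = d·√(n/2) ⇒ n = 2(δ/d)² = 2 × (2.634 / 1.01)² = 13.61.
Rounding up, n = 14 per group.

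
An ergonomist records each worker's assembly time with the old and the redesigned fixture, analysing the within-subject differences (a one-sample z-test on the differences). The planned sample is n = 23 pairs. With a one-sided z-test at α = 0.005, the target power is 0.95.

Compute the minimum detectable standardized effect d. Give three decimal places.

d ≈ 0.880

Need Φ(δ − 2.576) = 0.95, so δ = 2.576 + 1.645 = 4.221.
δ = d·√n ⇒ d = δ/√n = 4.221/√23 = 0.8801.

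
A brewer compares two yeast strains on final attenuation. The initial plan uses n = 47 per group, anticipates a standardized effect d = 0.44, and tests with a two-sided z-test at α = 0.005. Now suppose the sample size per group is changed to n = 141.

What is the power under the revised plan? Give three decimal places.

Power ≈ 0.813

With n = 141 per group: δ = d·√(n/2) = 0.44 × √(141/2) = 3.6944. Critical value z_{0.0025} = 2.807.
Revised power = Φ(δ − 2.807) + Φ(−δ − 2.807) = Φ(0.887) + Φ(-6.501) = 0.8126 + 0.0000 = 0.8126.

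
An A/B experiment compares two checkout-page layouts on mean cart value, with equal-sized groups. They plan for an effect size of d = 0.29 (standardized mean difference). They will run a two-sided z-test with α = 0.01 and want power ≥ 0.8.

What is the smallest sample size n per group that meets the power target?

For power 0.8 need Φ(δ − z_{0.005}) = 0.8, so δ = z_{0.005} + z_{0.20} = 2.576 + 0.842 = 3.417.
(Ignoring the negligible lower-tail rejection probability gives the usual closed-form inversion.)
δ = d·√(n/2) ⇒ n = 2(δ/d)² = 2 × (3.417 / 0.29)² = 277.74.
Rounding up, n = 278 per group.

n = 278 per group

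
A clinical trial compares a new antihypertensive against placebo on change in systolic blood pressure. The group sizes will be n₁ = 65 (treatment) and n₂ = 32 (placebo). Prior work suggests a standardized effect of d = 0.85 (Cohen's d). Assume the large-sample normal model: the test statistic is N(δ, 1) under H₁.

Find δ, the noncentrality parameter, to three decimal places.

The noncentrality parameter scales effect size by the design's sample-size factor: δ = d / √(1/n₁ + 1/n₂) = 0.85 / √(1/65 + 1/32) = 3.9361

δ ≈ 3.936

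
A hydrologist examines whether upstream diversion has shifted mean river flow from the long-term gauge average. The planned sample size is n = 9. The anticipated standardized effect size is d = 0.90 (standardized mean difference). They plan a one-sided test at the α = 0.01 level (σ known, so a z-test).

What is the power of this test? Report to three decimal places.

Power ≈ 0.646

Noncentrality parameter: δ = d·√n = 0.90 × √9 = 2.7000
One-sided α = 0.01 → critical value z_{0.01} = 2.326.
Power = Φ(δ − 2.326) = Φ(0.374) = 0.6457.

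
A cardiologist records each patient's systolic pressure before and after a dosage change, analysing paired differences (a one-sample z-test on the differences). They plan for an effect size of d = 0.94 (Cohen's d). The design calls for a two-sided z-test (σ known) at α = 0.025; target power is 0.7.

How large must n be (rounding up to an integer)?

For power 0.7 need Φ(δ − z_{0.0125}) = 0.7, so δ = z_{0.0125} + z_{0.30} = 2.241 + 0.524 = 2.766.
(Ignoring the negligible lower-tail rejection probability gives the usual closed-form inversion.)
δ = d·√n ⇒ n = (δ/d)² = (2.766 / 0.94)² = 8.66.
Round up to the next whole unit.

n = 9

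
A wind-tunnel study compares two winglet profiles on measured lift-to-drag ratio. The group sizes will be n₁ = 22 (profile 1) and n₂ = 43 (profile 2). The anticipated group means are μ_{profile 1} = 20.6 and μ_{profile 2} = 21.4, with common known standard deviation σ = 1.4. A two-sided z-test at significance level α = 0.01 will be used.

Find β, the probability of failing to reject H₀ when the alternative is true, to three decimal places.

Standardized effect: d = |μ_{profile 1} − μ_{profile 2}| / σ = |20.6 − 21.4| / 1.4 = 0.5714
Noncentrality parameter: δ = d / √(1/n₁ + 1/n₂) = 0.5714 / √(1/22 + 1/43) = 2.1800
Two-sided α = 0.01 → critical value z_{0.005} = 2.576.
Power = Φ(δ − 2.576) + Φ(−δ − 2.576) = Φ(-0.396) + Φ(-4.756) = 0.3461 + 0.0000 = 0.3461.
Type II error: β = 1 − power = 1 − 0.3461 = 0.6539.

β ≈ 0.654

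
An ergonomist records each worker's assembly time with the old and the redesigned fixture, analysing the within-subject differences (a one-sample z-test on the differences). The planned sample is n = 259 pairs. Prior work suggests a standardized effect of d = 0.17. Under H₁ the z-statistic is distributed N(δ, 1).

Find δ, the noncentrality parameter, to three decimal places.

The noncentrality parameter scales effect size by the design's sample-size factor: δ = d·√n = 0.17 × √259 = 2.7359

δ ≈ 2.736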